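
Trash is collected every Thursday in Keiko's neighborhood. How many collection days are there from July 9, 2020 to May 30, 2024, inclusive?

July 9, 2020 is a Thursday.
That's 1422 days from start to end, counting both.
1422 = 7 × 203 + 1, so there are 203 full weeks plus 1 extra day.
Each full week contributes one Thursday: 203 so far.
The 1 extra day is Thu — 1 of them qualifies.
Total: 203 + 1 = 204.

204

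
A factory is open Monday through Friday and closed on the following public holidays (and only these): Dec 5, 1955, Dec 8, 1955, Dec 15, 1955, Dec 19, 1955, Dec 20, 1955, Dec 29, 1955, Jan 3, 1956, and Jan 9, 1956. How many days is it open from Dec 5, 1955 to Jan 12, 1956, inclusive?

Dec 5, 1955 is a Monday.
From Dec 5, 1955 to Jan 12, 1956 is 39 days inclusive.
39 = 7 × 5 + 4, so there are 5 full weeks plus 4 extra days.
Each full week contributes 5 weekdays (Mon–Fri): 5 × 5 = 25.
The 4 extra days are Monday, Tuesday, Wednesday, Thursday — 4 of them qualify.
Total: 25 + 4 = 29.
Holidays: Dec 5, 1955 (Mon); Dec 8, 1955 (Thu); Dec 15, 1955 (Thu); Dec 19, 1955 (Mon); Dec 20, 1955 (Tue); Dec 29, 1955 (Thu); Jan 3, 1956 (Tue); Jan 9, 1956 (Mon).
All 8 holidays fall on weekdays, so subtract 8.
Business days: 29 − 8 = 21.

21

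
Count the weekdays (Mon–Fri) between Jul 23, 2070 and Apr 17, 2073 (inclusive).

714

Jul 23, 2070 is a Wednesday.
From Jul 23, 2070 to Apr 17, 2073 is 1000 days inclusive.
1000 = 7 × 142 + 6, so there are 142 full weeks plus 6 extra days.
Each full week contributes 5 weekdays (Mon–Fri): 142 × 5 = 710.
The 6 extra days are Wed, Thu, Fri, Sat, Sun, Mon — 4 of them qualify.
Total: 710 + 4 = 714.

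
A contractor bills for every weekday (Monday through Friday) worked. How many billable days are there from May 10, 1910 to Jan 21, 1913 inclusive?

706 weekdays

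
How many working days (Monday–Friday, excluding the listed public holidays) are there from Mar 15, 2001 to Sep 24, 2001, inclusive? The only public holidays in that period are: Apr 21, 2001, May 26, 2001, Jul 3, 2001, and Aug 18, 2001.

137

Mar 15, 2001 is a Thursday.
That's 194 days from start to end, counting both.
194 = 7 × 27 + 5, so there are 27 full weeks plus 5 extra days.
Each full week contributes 5 weekdays (Mon–Fri): 27 × 5 = 135.
The 5 extra days are Thu, Fri, Sat, Sun, Mon — 3 of them qualify.
Total: 135 + 3 = 138.
Holidays: Apr 21, 2001 (Sat); May 26, 2001 (Sat); Jul 3, 2001 (Tue); Aug 18, 2001 (Sat).
1 of the 4 holidays fall on weekdays; the rest are weekends and were already excluded.
Business days: 138 − 1 = 137.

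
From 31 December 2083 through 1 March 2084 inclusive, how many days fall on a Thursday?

31 December 2083 is a Friday.
From 31 December 2083 to 1 March 2084 is 62 days inclusive.
62 = 7 × 8 + 6, so there are 8 full weeks plus 6 extra days.
Each full week contributes one Thursday: 8 so far.
The 6 extra days are Fri, Sat, Sun, Mon, Tue, Wed — none qualify.
Total: 8 + 0 = 8.

8 Thursdays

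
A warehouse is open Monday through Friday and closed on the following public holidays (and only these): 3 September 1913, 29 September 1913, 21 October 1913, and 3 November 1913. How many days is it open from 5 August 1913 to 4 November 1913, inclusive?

5 August 1913 is a Tuesday.
The range spans 92 days (inclusive of both endpoints).
92 = 7 × 13 + 1, so there are 13 full weeks plus 1 extra day.
Each full week contributes 5 weekdays (Mon–Fri): 13 × 5 = 65.
The 1 extra day is Tue — 1 of them qualifies.
Total: 65 + 1 = 66.
Holidays: 3 September 1913 (Wed); 29 September 1913 (Mon); 21 October 1913 (Tue); 3 November 1913 (Mon).
All 4 holidays fall on weekdays, so subtract 4.
Business days: 66 − 4 = 62.

62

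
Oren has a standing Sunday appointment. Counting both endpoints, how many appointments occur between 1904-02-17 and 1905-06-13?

1904-02-17 is a Wednesday.
That's 483 days from start to end, counting both.
483 = 7 × 69, so the span is exactly 69 full weeks.
Each full week contributes one Sunday: 69 so far.

69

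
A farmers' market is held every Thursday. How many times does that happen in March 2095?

5

1 March 2095 is a Tuesday.
From 1 March 2095 to 31 March 2095 is 31 days inclusive.
31 = 7 × 4 + 3, so there are 4 full weeks plus 3 extra days.
Each full week contributes one Thursday: 4 so far.
The 3 extra days are Tuesday, Wednesday, Thursday — 1 of them qualifies.
Total: 4 + 1 = 5.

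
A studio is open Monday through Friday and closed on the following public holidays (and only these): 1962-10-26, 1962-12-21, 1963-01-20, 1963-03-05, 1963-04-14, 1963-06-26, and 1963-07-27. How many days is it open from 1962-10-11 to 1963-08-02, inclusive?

1962-10-11 is a Thursday.
That's 296 days from start to end, counting both.
296 = 7 × 42 + 2, so there are 42 full weeks plus 2 extra days.
Each full week contributes 5 weekdays (Mon–Fri): 42 × 5 = 210.
The 2 extra days are Thu, Fri — 2 of them qualify.
Total: 210 + 2 = 212.
Holidays: 1962-10-26 (Fri); 1962-12-21 (Fri); 1963-01-20 (Sun); 1963-03-05 (Tue); 1963-04-14 (Sun); 1963-06-26 (Wed); 1963-07-27 (Sat).
4 of the 7 holidays fall on weekdays; the rest are weekends and were already excluded.
Business days: 212 − 4 = 208.

208 business days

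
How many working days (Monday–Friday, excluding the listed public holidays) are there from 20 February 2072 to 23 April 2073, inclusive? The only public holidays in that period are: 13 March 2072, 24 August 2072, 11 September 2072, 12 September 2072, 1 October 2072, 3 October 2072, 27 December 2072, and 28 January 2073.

301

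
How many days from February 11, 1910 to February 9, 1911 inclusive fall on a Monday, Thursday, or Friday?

156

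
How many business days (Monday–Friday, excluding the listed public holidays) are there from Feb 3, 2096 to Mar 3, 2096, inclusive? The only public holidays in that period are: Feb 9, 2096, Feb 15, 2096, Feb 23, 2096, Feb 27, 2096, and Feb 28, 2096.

16

Feb 3, 2096 is a Friday.
That's 30 days from start to end, counting both.
30 = 7 × 4 + 2, so there are 4 full weeks plus 2 extra days.
Each full week contributes 5 weekdays (Mon–Fri): 4 × 5 = 20.
The 2 extra days are Friday, Saturday — 1 of them qualifies.
Total: 20 + 1 = 21.
Holidays: Feb 9, 2096 (Thu); Feb 15, 2096 (Wed); Feb 23, 2096 (Thu); Feb 27, 2096 (Mon); Feb 28, 2096 (Tue).
All 5 holidays fall on weekdays, so subtract 5.
Business days: 21 − 5 = 16.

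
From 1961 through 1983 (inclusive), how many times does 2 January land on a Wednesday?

Day of week of January 2 in each year:
1961: Mon, 1962: Tue, 1963: Wed ✓, 1964: Thu, 1965: Sat, 1966: Sun, 1967: Mon, 1968: Tue, 1969: Thu, 1970: Fri, 1971: Sat, 1972: Sun, 1973: Tue, 1974: Wed ✓, 1975: Thu, 1976: Fri, 1977: Sun, 1978: Mon, 1979: Tue, 1980: Wed ✓, 1981: Fri, 1982: Sat, 1983: Sun
Wednesdays: 1963, 1974, 1980.

3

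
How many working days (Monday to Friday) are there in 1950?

260

January 1, 1950 is a Sunday.
That's 365 days from start to end, counting both.
365 = 7 × 52 + 1, so there are 52 full weeks plus 1 extra day.
Each full week contributes 5 weekdays (Mon–Fri): 52 × 5 = 260.
The 1 extra day is Sun — none qualify.
Total: 260 + 0 = 260.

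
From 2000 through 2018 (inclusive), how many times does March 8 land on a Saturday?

Day of week of March 8 in each year:
2000: Wed, 2001: Thu, 2002: Fri, 2003: Sat ✓, 2004: Mon, 2005: Tue, 2006: Wed, 2007: Thu, 2008: Sat ✓, 2009: Sun, 2010: Mon, 2011: Tue, 2012: Thu, 2013: Fri, 2014: Sat ✓, 2015: Sun, 2016: Tue, 2017: Wed, 2018: Thu
Saturdays: 2003, 2008, 2014.

3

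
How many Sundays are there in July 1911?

5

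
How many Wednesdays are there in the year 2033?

52

2033-01-01 is a Saturday.
The range spans 365 days (inclusive of both endpoints).
365 = 7 × 52 + 1, so there are 52 full weeks plus 1 extra day.
Each full week contributes one Wednesday: 52 so far.
The 1 extra day is Saturday — none qualify.
Total: 52 + 0 = 52.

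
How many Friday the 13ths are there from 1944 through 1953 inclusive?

17

Friday-the-13ths by year:
1944: Oct
1945: Apr, Jul
1946: Sep, Dec
1947: Jun
1948: Feb, Aug
1949: May
1950: Jan, Oct
1951: Apr, Jul
1952: Jun
1953: Feb, Mar, Nov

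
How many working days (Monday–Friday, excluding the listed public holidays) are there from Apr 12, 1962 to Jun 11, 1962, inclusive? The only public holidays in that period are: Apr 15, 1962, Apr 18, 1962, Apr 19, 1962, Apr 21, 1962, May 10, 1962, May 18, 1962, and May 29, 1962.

38

Apr 12, 1962 is a Thursday.
From Apr 12, 1962 to Jun 11, 1962 is 61 days inclusive.
61 = 7 × 8 + 5, so there are 8 full weeks plus 5 extra days.
Each full week contributes 5 weekdays (Mon–Fri): 8 × 5 = 40.
The 5 extra days are Thursday, Friday, Saturday, Sunday, Monday — 3 of them qualify.
Total: 40 + 3 = 43.
Holidays: Apr 15, 1962 (Sun); Apr 18, 1962 (Wed); Apr 19, 1962 (Thu); Apr 21, 1962 (Sat); May 10, 1962 (Thu); May 18, 1962 (Fri); May 29, 1962 (Tue).
5 of the 7 holidays fall on weekdays; the rest are weekends and were already excluded.
Business days: 43 − 5 = 38.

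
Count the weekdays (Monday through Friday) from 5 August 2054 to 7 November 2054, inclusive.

5 August 2054 is a Wednesday.
That's 95 days from start to end, counting both.
95 = 7 × 13 + 4, so there are 13 full weeks plus 4 extra days.
Each full week contributes 5 weekdays (Mon–Fri): 13 × 5 = 65.
The 4 extra days are Wednesday, Thursday, Friday, Saturday — 3 of them qualify.
Total: 65 + 3 = 68.

68 weekdays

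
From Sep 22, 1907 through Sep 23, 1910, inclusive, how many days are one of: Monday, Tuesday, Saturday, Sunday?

Sep 22, 1907 is a Sunday.
From Sep 22, 1907 to Sep 23, 1910 is 1098 days inclusive.
1098 = 7 × 156 + 6, so there are 156 full weeks plus 6 extra days.
Each full week contributes 4 days from the set (Mon, Tue, Sat, Sun): 156 × 4 = 624.
The 6 extra days are Sun, Mon, Tue, Wed, Thu, Fri — 3 of them qualify.
Total: 624 + 3 = 627.

627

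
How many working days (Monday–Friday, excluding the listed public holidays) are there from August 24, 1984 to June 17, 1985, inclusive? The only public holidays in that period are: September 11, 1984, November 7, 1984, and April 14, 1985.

August 24, 1984 is a Friday.
The range spans 298 days (inclusive of both endpoints).
298 = 7 × 42 + 4, so there are 42 full weeks plus 4 extra days.
Each full week contributes 5 weekdays (Mon–Fri): 42 × 5 = 210.
The 4 extra days are Fri, Sat, Sun, Mon — 2 of them qualify.
Total: 210 + 2 = 212.
Holidays: September 11, 1984 (Tue); November 7, 1984 (Wed); April 14, 1985 (Sun).
2 of the 3 holidays fall on weekdays; the rest are weekends and were already excluded.
Business days: 212 − 2 = 210.

210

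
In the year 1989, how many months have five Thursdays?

4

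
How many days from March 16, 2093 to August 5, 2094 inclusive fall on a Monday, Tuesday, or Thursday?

March 16, 2093 is a Monday.
That's 508 days from start to end, counting both.
508 = 7 × 72 + 4, so there are 72 full weeks plus 4 extra days.
Each full week contributes 3 days from the set (Mon, Tue, Thu): 72 × 3 = 216.
The 4 extra days are Monday, Tuesday, Wednesday, Thursday — 3 of them qualify.
Total: 216 + 3 = 219.

219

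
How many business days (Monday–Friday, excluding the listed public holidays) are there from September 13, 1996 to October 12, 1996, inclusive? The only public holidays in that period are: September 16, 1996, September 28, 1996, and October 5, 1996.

20 business days

September 13, 1996 is a Friday.
That's 30 days from start to end, counting both.
30 = 7 × 4 + 2, so there are 4 full weeks plus 2 extra days.
Each full week contributes 5 weekdays (Mon–Fri): 4 × 5 = 20.
The 2 extra days are Friday, Saturday — 1 of them qualifies.
Total: 20 + 1 = 21.
Holidays: September 16, 1996 (Mon); September 28, 1996 (Sat); October 5, 1996 (Sat).
1 of the 3 holidays fall on weekdays; the rest are weekends and were already excluded.
Business days: 21 − 1 = 20.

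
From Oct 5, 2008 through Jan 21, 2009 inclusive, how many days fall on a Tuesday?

Oct 5, 2008 is a Sunday.
The range spans 109 days (inclusive of both endpoints).
109 = 7 × 15 + 4, so there are 15 full weeks plus 4 extra days.
Each full week contributes one Tuesday: 15 so far.
The 4 extra days are Sunday, Monday, Tuesday, Wednesday — 1 of them qualifies.
Total: 15 + 1 = 16.

16 Tuesdays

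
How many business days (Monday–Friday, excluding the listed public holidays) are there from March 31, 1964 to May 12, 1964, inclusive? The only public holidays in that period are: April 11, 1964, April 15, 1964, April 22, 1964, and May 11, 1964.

28 business days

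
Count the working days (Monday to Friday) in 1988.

261

Jan 1, 1988 is a Friday.
That's 366 days from start to end, counting both.
366 = 7 × 52 + 2, so there are 52 full weeks plus 2 extra days.
Each full week contributes 5 weekdays (Mon–Fri): 52 × 5 = 260.
The 2 extra days are Fri, Sat — 1 of them qualifies.
Total: 260 + 1 = 261.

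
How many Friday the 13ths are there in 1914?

The 13th falls on a Friday when the month's 13th has weekday Fri.
Jan 13 is Tue; Feb 13 is Fri ✓; Mar 13 is Fri ✓; Apr 13 is Mon; May 13 is Wed; Jun 13 is Sat; Jul 13 is Mon; Aug 13 is Thu; Sep 13 is Sun; Oct 13 is Tue; Nov 13 is Fri ✓; Dec 13 is Sun.
Friday the 13ths: Feb, Mar, Nov.

3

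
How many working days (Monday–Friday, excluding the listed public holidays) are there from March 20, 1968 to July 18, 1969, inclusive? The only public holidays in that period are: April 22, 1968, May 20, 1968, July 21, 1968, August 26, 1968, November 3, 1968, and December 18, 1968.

344 working days

March 20, 1968 is a Wednesday.
The range spans 486 days (inclusive of both endpoints).
486 = 7 × 69 + 3, so there are 69 full weeks plus 3 extra days.
Each full week contributes 5 weekdays (Mon–Fri): 69 × 5 = 345.
The 3 extra days are Wed, Thu, Fri — 3 of them qualify.
Total: 345 + 3 = 348.
Holidays: April 22, 1968 (Mon); May 20, 1968 (Mon); July 21, 1968 (Sun); August 26, 1968 (Mon); November 3, 1968 (Sun); December 18, 1968 (Wed).
4 of the 6 holidays fall on weekdays; the rest are weekends and were already excluded.
Business days: 348 − 4 = 344.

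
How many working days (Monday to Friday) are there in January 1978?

22 weekdays

1978-01-01 is a Sunday.
That's 31 days from start to end, counting both.
31 = 7 × 4 + 3, so there are 4 full weeks plus 3 extra days.
Each full week contributes 5 weekdays (Mon–Fri): 4 × 5 = 20.
The 3 extra days are Sun, Mon, Tue — 2 of them qualify.
Total: 20 + 2 = 22.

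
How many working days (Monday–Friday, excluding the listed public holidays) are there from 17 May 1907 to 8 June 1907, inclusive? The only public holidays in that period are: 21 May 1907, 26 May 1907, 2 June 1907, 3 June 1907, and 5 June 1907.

17 May 1907 is a Friday.
From 17 May 1907 to 8 June 1907 is 23 days inclusive.
23 = 7 × 3 + 2, so there are 3 full weeks plus 2 extra days.
Each full week contributes 5 weekdays (Mon–Fri): 3 × 5 = 15.
The 2 extra days are Friday, Saturday — 1 of them qualifies.
Total: 15 + 1 = 16.
Holidays: 21 May 1907 (Tue); 26 May 1907 (Sun); 2 June 1907 (Sun); 3 June 1907 (Mon); 5 June 1907 (Wed).
3 of the 5 holidays fall on weekdays; the rest are weekends and were already excluded.
Business days: 16 − 3 = 13.

13 working days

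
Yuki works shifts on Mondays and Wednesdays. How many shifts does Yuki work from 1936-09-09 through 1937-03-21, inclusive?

55

1936-09-09 is a Wednesday.
That's 194 days from start to end, counting both.
194 = 7 × 27 + 5, so there are 27 full weeks plus 5 extra days.
Each full week contributes 2 days from the set (Mon, Wed): 27 × 2 = 54.
The 5 extra days are Wednesday, Thursday, Friday, Saturday, Sunday — 1 of them qualifies.
Total: 54 + 1 = 55.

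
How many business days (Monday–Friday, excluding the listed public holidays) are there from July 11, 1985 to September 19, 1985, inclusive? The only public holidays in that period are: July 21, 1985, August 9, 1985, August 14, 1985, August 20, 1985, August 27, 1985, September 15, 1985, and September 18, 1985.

July 11, 1985 is a Thursday.
That's 71 days from start to end, counting both.
71 = 7 × 10 + 1, so there are 10 full weeks plus 1 extra day.
Each full week contributes 5 weekdays (Mon–Fri): 10 × 5 = 50.
The 1 extra day is Thursday — 1 of them qualifies.
Total: 50 + 1 = 51.
Holidays: July 21, 1985 (Sun); August 9, 1985 (Fri); August 14, 1985 (Wed); August 20, 1985 (Tue); August 27, 1985 (Tue); September 15, 1985 (Sun); September 18, 1985 (Wed).
5 of the 7 holidays fall on weekdays; the rest are weekends and were already excluded.
Business days: 51 − 5 = 46.

46 business days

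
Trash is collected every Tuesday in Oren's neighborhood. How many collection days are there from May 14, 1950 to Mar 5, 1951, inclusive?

42

May 14, 1950 is a Sunday.
The range spans 296 days (inclusive of both endpoints).
296 = 7 × 42 + 2, so there are 42 full weeks plus 2 extra days.
Each full week contributes one Tuesday: 42 so far.
The 2 extra days are Sunday, Monday — none qualify.
Total: 42 + 0 = 42.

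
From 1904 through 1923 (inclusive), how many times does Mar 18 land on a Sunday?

Day of week of March 18 in each year:
1904: Fri, 1905: Sat, 1906: Sun ✓, 1907: Mon, 1908: Wed, 1909: Thu, 1910: Fri, 1911: Sat, 1912: Mon, 1913: Tue, 1914: Wed, 1915: Thu, 1916: Sat, 1917: Sun ✓, 1918: Mon, 1919: Tue, 1920: Thu, 1921: Fri, 1922: Sat, 1923: Sun ✓
Sundays: 1906, 1917, 1923.

3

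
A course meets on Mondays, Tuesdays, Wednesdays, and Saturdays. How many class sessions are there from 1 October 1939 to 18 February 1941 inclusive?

1 October 1939 is a Sunday.
From 1 October 1939 to 18 February 1941 is 507 days inclusive.
507 = 7 × 72 + 3, so there are 72 full weeks plus 3 extra days.
Each full week contributes 4 days from the set (Mon, Tue, Wed, Sat): 72 × 4 = 288.
The 3 extra days are Sunday, Monday, Tuesday — 2 of them qualify.
Total: 288 + 2 = 290.

290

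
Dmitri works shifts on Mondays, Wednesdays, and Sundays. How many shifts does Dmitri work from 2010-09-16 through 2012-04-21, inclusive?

249

2010-09-16 is a Thursday.
The range spans 584 days (inclusive of both endpoints).
584 = 7 × 83 + 3, so there are 83 full weeks plus 3 extra days.
Each full week contributes 3 days from the set (Mon, Wed, Sun): 83 × 3 = 249.
The 3 extra days are Thu, Fri, Sat — none qualify.
Total: 249 + 0 = 249.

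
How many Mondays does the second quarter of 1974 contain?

April 1, 1974 is a Monday.
The range spans 91 days (inclusive of both endpoints).
91 = 7 × 13, so the span is exactly 13 full weeks.
Each full week contributes one Monday: 13 so far.

13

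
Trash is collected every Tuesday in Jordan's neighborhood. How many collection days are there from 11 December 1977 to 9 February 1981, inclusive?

11 December 1977 is a Sunday.
From 11 December 1977 to 9 February 1981 is 1157 days inclusive.
1157 = 7 × 165 + 2, so there are 165 full weeks plus 2 extra days.
Each full week contributes one Tuesday: 165 so far.
The 2 extra days are Sun, Mon — none qualify.
Total: 165 + 0 = 165.

165 Tuesdays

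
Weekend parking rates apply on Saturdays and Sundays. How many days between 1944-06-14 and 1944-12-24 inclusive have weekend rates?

56

1944-06-14 is a Wednesday.
That's 194 days from start to end, counting both.
194 = 7 × 27 + 5, so there are 27 full weeks plus 5 extra days.
Each full week contributes 2 weekend days (Sat, Sun): 27 × 2 = 54.
The 5 extra days are Wednesday, Thursday, Friday, Saturday, Sunday — 2 of them qualify.
Total: 54 + 2 = 56.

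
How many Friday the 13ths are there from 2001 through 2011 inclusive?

18

Friday-the-13ths by year:
2001: Apr, Jul
2002: Sep, Dec
2003: Jun
2004: Feb, Aug
2005: May
2006: Jan, Oct
2007: Apr, Jul
2008: Jun
2009: Feb, Mar, Nov
2010: Aug
2011: May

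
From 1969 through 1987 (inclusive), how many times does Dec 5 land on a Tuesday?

2

Day of week of December 5 in each year:
1969: Fri, 1970: Sat, 1971: Sun, 1972: Tue ✓, 1973: Wed, 1974: Thu, 1975: Fri, 1976: Sun, 1977: Mon, 1978: Tue ✓, 1979: Wed, 1980: Fri, 1981: Sat, 1982: Sun, 1983: Mon, 1984: Wed, 1985: Thu, 1986: Fri, 1987: Sat
Tuesdays: 1972, 1978.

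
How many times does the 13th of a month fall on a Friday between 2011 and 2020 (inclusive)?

Friday-the-13ths by year:
2011: May
2012: Jan, Apr, Jul
2013: Sep, Dec
2014: Jun
2015: Feb, Mar, Nov
2016: May
2017: Jan, Oct
2018: Apr, Jul
2019: Sep, Dec
2020: Mar, Nov

19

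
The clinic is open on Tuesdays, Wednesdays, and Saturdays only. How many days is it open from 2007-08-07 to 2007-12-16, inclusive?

2007-08-07 is a Tuesday.
That's 132 days from start to end, counting both.
132 = 7 × 18 + 6, so there are 18 full weeks plus 6 extra days.
Each full week contributes 3 days from the set (Tue, Wed, Sat): 18 × 3 = 54.
The 6 extra days are Tue, Wed, Thu, Fri, Sat, Sun — 3 of them qualify.
Total: 54 + 3 = 57.

57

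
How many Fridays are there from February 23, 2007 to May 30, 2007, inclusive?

February 23, 2007 is a Friday.
The range spans 97 days (inclusive of both endpoints).
97 = 7 × 13 + 6, so there are 13 full weeks plus 6 extra days.
Each full week contributes one Friday: 13 so far.
The 6 extra days are Friday, Saturday, Sunday, Monday, Tuesday, Wednesday — 1 of them qualifies.
Total: 13 + 1 = 14.

14 Fridays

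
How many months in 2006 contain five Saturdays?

A month has five Saturdays exactly when Saturday falls within its first (length − 28) days.
Jan: 31 days, starts Sun → 5 of Sun, Mon, Tue
Feb: 28 days, starts Wed → 5 of (none)
Mar: 31 days, starts Wed → 5 of Wed, Thu, Fri
Apr: 30 days, starts Sat → 5 of Sat, Sun ✓
May: 31 days, starts Mon → 5 of Mon, Tue, Wed
Jun: 30 days, starts Thu → 5 of Thu, Fri
Jul: 31 days, starts Sat → 5 of Sat, Sun, Mon ✓
Aug: 31 days, starts Tue → 5 of Tue, Wed, Thu
Sep: 30 days, starts Fri → 5 of Fri, Sat ✓
Oct: 31 days, starts Sun → 5 of Sun, Mon, Tue
Nov: 30 days, starts Wed → 5 of Wed, Thu
Dec: 31 days, starts Fri → 5 of Fri, Sat, Sun ✓
Months with five Saturdays: Apr, Jul, Sep, Dec.

4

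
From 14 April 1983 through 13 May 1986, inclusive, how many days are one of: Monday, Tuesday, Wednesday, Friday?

643

14 April 1983 is a Thursday.
From 14 April 1983 to 13 May 1986 is 1126 days inclusive.
1126 = 7 × 160 + 6, so there are 160 full weeks plus 6 extra days.
Each full week contributes 4 days from the set (Mon, Tue, Wed, Fri): 160 × 4 = 640.
The 6 extra days are Thursday, Friday, Saturday, Sunday, Monday, Tuesday — 3 of them qualify.
Total: 640 + 3 = 643.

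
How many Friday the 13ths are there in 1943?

1

The 13th falls on a Friday when the month's 13th has weekday Fri.
Jan 13 is Wed; Feb 13 is Sat; Mar 13 is Sat; Apr 13 is Tue; May 13 is Thu; Jun 13 is Sun; Jul 13 is Tue; Aug 13 is Fri ✓; Sep 13 is Mon; Oct 13 is Wed; Nov 13 is Sat; Dec 13 is Mon.
Friday the 13ths: Aug.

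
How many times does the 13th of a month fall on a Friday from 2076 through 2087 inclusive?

Friday-the-13ths by year:
2076: Mar, Nov
2077: Aug
2078: May
2079: Jan, Oct
2080: Sep, Dec
2081: Jun
2082: Feb, Mar, Nov
2083: Aug
2084: Oct
2085: Apr, Jul
2086: Sep, Dec
2087: Jun

19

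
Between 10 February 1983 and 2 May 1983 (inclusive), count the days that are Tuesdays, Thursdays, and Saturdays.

35

10 February 1983 is a Thursday.
That's 82 days from start to end, counting both.
82 = 7 × 11 + 5, so there are 11 full weeks plus 5 extra days.
Each full week contributes 3 days from the set (Tue, Thu, Sat): 11 × 3 = 33.
The 5 extra days are Thu, Fri, Sat, Sun, Mon — 2 of them qualify.
Total: 33 + 2 = 35.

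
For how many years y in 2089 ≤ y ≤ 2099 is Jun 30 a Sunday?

Day of week of June 30 in each year:
2089: Thu, 2090: Fri, 2091: Sat, 2092: Mon, 2093: Tue, 2094: Wed, 2095: Thu, 2096: Sat, 2097: Sun ✓, 2098: Mon, 2099: Tue
Sundays: 2097.

1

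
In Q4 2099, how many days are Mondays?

1 October 2099 is a Thursday.
From 1 October 2099 to 31 December 2099 is 92 days inclusive.
92 = 7 × 13 + 1, so there are 13 full weeks plus 1 extra day.
Each full week contributes one Monday: 13 so far.
The 1 extra day is Thu — none qualify.
Total: 13 + 0 = 13.

13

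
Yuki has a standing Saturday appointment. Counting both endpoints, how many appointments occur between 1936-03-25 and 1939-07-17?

1936-03-25 is a Wednesday.
From 1936-03-25 to 1939-07-17 is 1210 days inclusive.
1210 = 7 × 172 + 6, so there are 172 full weeks plus 6 extra days.
Each full week contributes one Saturday: 172 so far.
The 6 extra days are Wed, Thu, Fri, Sat, Sun, Mon — 1 of them qualifies.
Total: 172 + 1 = 173.

173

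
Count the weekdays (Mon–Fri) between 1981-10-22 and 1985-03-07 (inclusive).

1981-10-22 is a Thursday.
That's 1233 days from start to end, counting both.
1233 = 7 × 176 + 1, so there are 176 full weeks plus 1 extra day.
Each full week contributes 5 weekdays (Mon–Fri): 176 × 5 = 880.
The 1 extra day is Thursday — 1 of them qualifies.
Total: 880 + 1 = 881.

881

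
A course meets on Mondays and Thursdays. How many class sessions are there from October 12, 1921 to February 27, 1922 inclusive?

October 12, 1921 is a Wednesday.
The range spans 139 days (inclusive of both endpoints).
139 = 7 × 19 + 6, so there are 19 full weeks plus 6 extra days.
Each full week contributes 2 days from the set (Mon, Thu): 19 × 2 = 38.
The 6 extra days are Wednesday, Thursday, Friday, Saturday, Sunday, Monday — 2 of them qualify.
Total: 38 + 2 = 40.

40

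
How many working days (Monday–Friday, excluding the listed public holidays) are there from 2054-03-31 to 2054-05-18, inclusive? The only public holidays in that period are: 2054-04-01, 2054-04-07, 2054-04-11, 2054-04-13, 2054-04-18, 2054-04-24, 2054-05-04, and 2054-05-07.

29

2054-03-31 is a Tuesday.
From 2054-03-31 to 2054-05-18 is 49 days inclusive.
49 = 7 × 7, so the span is exactly 7 full weeks.
Each full week contributes 5 weekdays (Mon–Fri): 7 × 5 = 35.
Holidays: 2054-04-01 (Wed); 2054-04-07 (Tue); 2054-04-11 (Sat); 2054-04-13 (Mon); 2054-04-18 (Sat); 2054-04-24 (Fri); 2054-05-04 (Mon); 2054-05-07 (Thu).
6 of the 8 holidays fall on weekdays; the rest are weekends and were already excluded.
Business days: 35 − 6 = 29.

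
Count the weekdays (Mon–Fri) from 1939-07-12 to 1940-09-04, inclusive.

301

1939-07-12 is a Wednesday.
From 1939-07-12 to 1940-09-04 is 421 days inclusive.
421 = 7 × 60 + 1, so there are 60 full weeks plus 1 extra day.
Each full week contributes 5 weekdays (Mon–Fri): 60 × 5 = 300.
The 1 extra day is Wed — 1 of them qualifies.
Total: 300 + 1 = 301.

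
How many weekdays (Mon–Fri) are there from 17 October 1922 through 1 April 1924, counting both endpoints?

381 weekdays

17 October 1922 is a Tuesday.
From 17 October 1922 to 1 April 1924 is 533 days inclusive.
533 = 7 × 76 + 1, so there are 76 full weeks plus 1 extra day.
Each full week contributes 5 weekdays (Mon–Fri): 76 × 5 = 380.
The 1 extra day is Tue — 1 of them qualifies.
Total: 380 + 1 = 381.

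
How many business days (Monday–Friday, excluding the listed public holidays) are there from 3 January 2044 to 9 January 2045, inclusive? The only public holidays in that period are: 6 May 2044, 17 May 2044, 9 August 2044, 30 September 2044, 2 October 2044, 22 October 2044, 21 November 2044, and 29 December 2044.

260 business days

3 January 2044 is a Sunday.
The range spans 373 days (inclusive of both endpoints).
373 = 7 × 53 + 2, so there are 53 full weeks plus 2 extra days.
Each full week contributes 5 weekdays (Mon–Fri): 53 × 5 = 265.
The 2 extra days are Sun, Mon — 1 of them qualifies.
Total: 265 + 1 = 266.
Holidays: 6 May 2044 (Fri); 17 May 2044 (Tue); 9 August 2044 (Tue); 30 September 2044 (Fri); 2 October 2044 (Sun); 22 October 2044 (Sat); 21 November 2044 (Mon); 29 December 2044 (Thu).
6 of the 8 holidays fall on weekdays; the rest are weekends and were already excluded.
Business days: 266 − 6 = 260.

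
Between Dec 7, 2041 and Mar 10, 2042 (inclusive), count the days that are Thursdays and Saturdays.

27

Dec 7, 2041 is a Saturday.
From Dec 7, 2041 to Mar 10, 2042 is 94 days inclusive.
94 = 7 × 13 + 3, so there are 13 full weeks plus 3 extra days.
Each full week contributes 2 days from the set (Thu, Sat): 13 × 2 = 26.
The 3 extra days are Sat, Sun, Mon — 1 of them qualifies.
Total: 26 + 1 = 27.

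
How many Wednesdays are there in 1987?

52

Jan 1, 1987 is a Thursday.
That's 365 days from start to end, counting both.
365 = 7 × 52 + 1, so there are 52 full weeks plus 1 extra day.
Each full week contributes one Wednesday: 52 so far.
The 1 extra day is Thursday — none qualify.
Total: 52 + 0 = 52.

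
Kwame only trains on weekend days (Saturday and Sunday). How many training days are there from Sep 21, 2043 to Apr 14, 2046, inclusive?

Sep 21, 2043 is a Monday.
From Sep 21, 2043 to Apr 14, 2046 is 937 days inclusive.
937 = 7 × 133 + 6, so there are 133 full weeks plus 6 extra days.
Each full week contributes 2 weekend days (Sat, Sun): 133 × 2 = 266.
The 6 extra days are Monday, Tuesday, Wednesday, Thursday, Friday, Saturday — 1 of them qualifies.
Total: 266 + 1 = 267.

267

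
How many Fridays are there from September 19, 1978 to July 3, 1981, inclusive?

146

September 19, 1978 is a Tuesday.
The range spans 1019 days (inclusive of both endpoints).
1019 = 7 × 145 + 4, so there are 145 full weeks plus 4 extra days.
Each full week contributes one Friday: 145 so far.
The 4 extra days are Tuesday, Wednesday, Thursday, Friday — 1 of them qualifies.
Total: 145 + 1 = 146.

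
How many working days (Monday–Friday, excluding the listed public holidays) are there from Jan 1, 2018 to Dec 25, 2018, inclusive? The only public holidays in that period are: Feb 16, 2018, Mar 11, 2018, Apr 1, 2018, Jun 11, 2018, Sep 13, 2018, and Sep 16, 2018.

Jan 1, 2018 is a Monday.
From Jan 1, 2018 to Dec 25, 2018 is 359 days inclusive.
359 = 7 × 51 + 2, so there are 51 full weeks plus 2 extra days.
Each full week contributes 5 weekdays (Mon–Fri): 51 × 5 = 255.
The 2 extra days are Monday, Tuesday — 2 of them qualify.
Total: 255 + 2 = 257.
Holidays: Feb 16, 2018 (Fri); Mar 11, 2018 (Sun); Apr 1, 2018 (Sun); Jun 11, 2018 (Mon); Sep 13, 2018 (Thu); Sep 16, 2018 (Sun).
3 of the 6 holidays fall on weekdays; the rest are weekends and were already excluded.
Business days: 257 − 3 = 254.

254 working days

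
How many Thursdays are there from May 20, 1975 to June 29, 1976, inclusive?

May 20, 1975 is a Tuesday.
That's 407 days from start to end, counting both.
407 = 7 × 58 + 1, so there are 58 full weeks plus 1 extra day.
Each full week contributes one Thursday: 58 so far.
The 1 extra day is Tuesday — none qualify.
Total: 58 + 0 = 58.

58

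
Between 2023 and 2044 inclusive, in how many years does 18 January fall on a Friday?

3

Day of week of January 18 in each year:
2023: Wed, 2024: Thu, 2025: Sat, 2026: Sun, 2027: Mon, 2028: Tue, 2029: Thu, 2030: Fri ✓, 2031: Sat, 2032: Sun, 2033: Tue, 2034: Wed, 2035: Thu, 2036: Fri ✓, 2037: Sun, 2038: Mon, 2039: Tue, 2040: Wed, 2041: Fri ✓, 2042: Sat, 2043: Sun, 2044: Mon
Fridays: 2030, 2036, 2041.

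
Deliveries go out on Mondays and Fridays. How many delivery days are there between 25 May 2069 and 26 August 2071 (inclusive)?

25 May 2069 is a Saturday.
That's 824 days from start to end, counting both.
824 = 7 × 117 + 5, so there are 117 full weeks plus 5 extra days.
Each full week contributes 2 days from the set (Mon, Fri): 117 × 2 = 234.
The 5 extra days are Sat, Sun, Mon, Tue, Wed — 1 of them qualifies.
Total: 234 + 1 = 235.

235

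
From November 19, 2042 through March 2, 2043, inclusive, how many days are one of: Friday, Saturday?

30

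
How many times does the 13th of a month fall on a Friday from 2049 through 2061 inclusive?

20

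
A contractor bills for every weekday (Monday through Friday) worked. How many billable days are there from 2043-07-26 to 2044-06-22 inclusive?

2043-07-26 is a Sunday.
That's 333 days from start to end, counting both.
333 = 7 × 47 + 4, so there are 47 full weeks plus 4 extra days.
Each full week contributes 5 weekdays (Mon–Fri): 47 × 5 = 235.
The 4 extra days are Sunday, Monday, Tuesday, Wednesday — 3 of them qualify.
Total: 235 + 3 = 238.

238 weekdays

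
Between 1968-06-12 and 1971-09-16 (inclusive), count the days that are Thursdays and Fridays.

1968-06-12 is a Wednesday.
That's 1192 days from start to end, counting both.
1192 = 7 × 170 + 2, so there are 170 full weeks plus 2 extra days.
Each full week contributes 2 days from the set (Thu, Fri): 170 × 2 = 340.
The 2 extra days are Wed, Thu — 1 of them qualifies.
Total: 340 + 1 = 341.

341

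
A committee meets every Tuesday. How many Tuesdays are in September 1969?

5

1969-09-01 is a Monday.
The range spans 30 days (inclusive of both endpoints).
30 = 7 × 4 + 2, so there are 4 full weeks plus 2 extra days.
Each full week contributes one Tuesday: 4 so far.
The 2 extra days are Mon, Tue — 1 of them qualifies.
Total: 4 + 1 = 5.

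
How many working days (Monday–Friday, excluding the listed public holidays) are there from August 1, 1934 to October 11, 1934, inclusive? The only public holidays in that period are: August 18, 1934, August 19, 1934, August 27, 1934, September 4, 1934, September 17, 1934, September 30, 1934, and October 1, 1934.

48 working days

August 1, 1934 is a Wednesday.
From August 1, 1934 to October 11, 1934 is 72 days inclusive.
72 = 7 × 10 + 2, so there are 10 full weeks plus 2 extra days.
Each full week contributes 5 weekdays (Mon–Fri): 10 × 5 = 50.
The 2 extra days are Wed, Thu — 2 of them qualify.
Total: 50 + 2 = 52.
Holidays: August 18, 1934 (Sat); August 19, 1934 (Sun); August 27, 1934 (Mon); September 4, 1934 (Tue); September 17, 1934 (Mon); September 30, 1934 (Sun); October 1, 1934 (Mon).
4 of the 7 holidays fall on weekdays; the rest are weekends and were already excluded.
Business days: 52 − 4 = 48.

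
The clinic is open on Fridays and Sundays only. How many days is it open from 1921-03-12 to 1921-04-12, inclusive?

9

1921-03-12 is a Saturday.
That's 32 days from start to end, counting both.
32 = 7 × 4 + 4, so there are 4 full weeks plus 4 extra days.
Each full week contributes 2 days from the set (Fri, Sun): 4 × 2 = 8.
The 4 extra days are Sat, Sun, Mon, Tue — 1 of them qualifies.
Total: 8 + 1 = 9.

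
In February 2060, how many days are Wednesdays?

4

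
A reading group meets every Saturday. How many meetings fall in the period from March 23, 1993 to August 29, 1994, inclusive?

March 23, 1993 is a Tuesday.
From March 23, 1993 to August 29, 1994 is 525 days inclusive.
525 = 7 × 75, so the span is exactly 75 full weeks.
Each full week contributes one Saturday: 75 so far.

75 Saturdays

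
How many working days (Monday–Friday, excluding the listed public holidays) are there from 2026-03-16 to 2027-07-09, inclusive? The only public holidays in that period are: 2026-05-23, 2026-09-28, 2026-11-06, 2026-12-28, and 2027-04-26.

341 working days

2026-03-16 is a Monday.
That's 481 days from start to end, counting both.
481 = 7 × 68 + 5, so there are 68 full weeks plus 5 extra days.
Each full week contributes 5 weekdays (Mon–Fri): 68 × 5 = 340.
The 5 extra days are Monday, Tuesday, Wednesday, Thursday, Friday — 5 of them qualify.
Total: 340 + 5 = 345.
Holidays: 2026-05-23 (Sat); 2026-09-28 (Mon); 2026-11-06 (Fri); 2026-12-28 (Mon); 2027-04-26 (Mon).
4 of the 5 holidays fall on weekdays; the rest are weekends and were already excluded.
Business days: 345 − 4 = 341.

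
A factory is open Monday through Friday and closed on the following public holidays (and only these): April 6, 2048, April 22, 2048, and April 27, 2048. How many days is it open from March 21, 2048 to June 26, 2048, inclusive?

March 21, 2048 is a Saturday.
The range spans 98 days (inclusive of both endpoints).
98 = 7 × 14, so the span is exactly 14 full weeks.
Each full week contributes 5 weekdays (Mon–Fri): 14 × 5 = 70.
Total: 70.
Holidays: April 6, 2048 (Mon); April 22, 2048 (Wed); April 27, 2048 (Mon).
All 3 holidays fall on weekdays, so subtract 3.
Business days: 70 − 3 = 67.

67 working days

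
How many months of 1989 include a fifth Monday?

A month has five Mondays exactly when Monday falls within its first (length − 28) days.
Jan: 31 days, starts Sun → 5 of Sun, Mon, Tue ✓
Feb: 28 days, starts Wed → 5 of (none)
Mar: 31 days, starts Wed → 5 of Wed, Thu, Fri
Apr: 30 days, starts Sat → 5 of Sat, Sun
May: 31 days, starts Mon → 5 of Mon, Tue, Wed ✓
Jun: 30 days, starts Thu → 5 of Thu, Fri
Jul: 31 days, starts Sat → 5 of Sat, Sun, Mon ✓
Aug: 31 days, starts Tue → 5 of Tue, Wed, Thu
Sep: 30 days, starts Fri → 5 of Fri, Sat
Oct: 31 days, starts Sun → 5 of Sun, Mon, Tue ✓
Nov: 30 days, starts Wed → 5 of Wed, Thu
Dec: 31 days, starts Fri → 5 of Fri, Sat, Sun
Months with five Mondays: Jan, May, Jul, Oct.

4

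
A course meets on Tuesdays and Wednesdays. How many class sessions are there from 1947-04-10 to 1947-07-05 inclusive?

24

1947-04-10 is a Thursday.
From 1947-04-10 to 1947-07-05 is 87 days inclusive.
87 = 7 × 12 + 3, so there are 12 full weeks plus 3 extra days.
Each full week contributes 2 days from the set (Tue, Wed): 12 × 2 = 24.
The 3 extra days are Thursday, Friday, Saturday — none qualify.
Total: 24 + 0 = 24.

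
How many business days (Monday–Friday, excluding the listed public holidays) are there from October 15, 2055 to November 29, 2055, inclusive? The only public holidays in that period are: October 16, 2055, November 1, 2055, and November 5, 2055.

30 business days

October 15, 2055 is a Friday.
The range spans 46 days (inclusive of both endpoints).
46 = 7 × 6 + 4, so there are 6 full weeks plus 4 extra days.
Each full week contributes 5 weekdays (Mon–Fri): 6 × 5 = 30.
The 4 extra days are Friday, Saturday, Sunday, Monday — 2 of them qualify.
Total: 30 + 2 = 32.
Holidays: October 16, 2055 (Sat); November 1, 2055 (Mon); November 5, 2055 (Fri).
2 of the 3 holidays fall on weekdays; the rest are weekends and were already excluded.
Business days: 32 − 2 = 30.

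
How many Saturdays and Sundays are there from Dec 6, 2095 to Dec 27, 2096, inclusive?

110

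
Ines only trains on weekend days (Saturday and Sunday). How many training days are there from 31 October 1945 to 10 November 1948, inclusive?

31 October 1945 is a Wednesday.
That's 1107 days from start to end, counting both.
1107 = 7 × 158 + 1, so there are 158 full weeks plus 1 extra day.
Each full week contributes 2 weekend days (Sat, Sun): 158 × 2 = 316.
The 1 extra day is Wed — none qualify.
Total: 316 + 0 = 316.

316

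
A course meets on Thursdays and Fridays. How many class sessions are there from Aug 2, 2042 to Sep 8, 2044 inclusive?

219

Aug 2, 2042 is a Saturday.
From Aug 2, 2042 to Sep 8, 2044 is 769 days inclusive.
769 = 7 × 109 + 6, so there are 109 full weeks plus 6 extra days.
Each full week contributes 2 days from the set (Thu, Fri): 109 × 2 = 218.
The 6 extra days are Sat, Sun, Mon, Tue, Wed, Thu — 1 of them qualifies.
Total: 218 + 1 = 219.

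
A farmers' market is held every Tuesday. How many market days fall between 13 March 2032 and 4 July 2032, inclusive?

16

13 March 2032 is a Saturday.
That's 114 days from start to end, counting both.
114 = 7 × 16 + 2, so there are 16 full weeks plus 2 extra days.
Each full week contributes one Tuesday: 16 so far.
The 2 extra days are Saturday, Sunday — none qualify.
Total: 16 + 0 = 16.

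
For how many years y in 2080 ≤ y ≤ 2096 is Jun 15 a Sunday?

Day of week of June 15 in each year:
2080: Sat, 2081: Sun ✓, 2082: Mon, 2083: Tue, 2084: Thu, 2085: Fri, 2086: Sat, 2087: Sun ✓, 2088: Tue, 2089: Wed, 2090: Thu, 2091: Fri, 2092: Sun ✓, 2093: Mon, 2094: Tue, 2095: Wed, 2096: Fri
Sundays: 2081, 2087, 2092.

3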